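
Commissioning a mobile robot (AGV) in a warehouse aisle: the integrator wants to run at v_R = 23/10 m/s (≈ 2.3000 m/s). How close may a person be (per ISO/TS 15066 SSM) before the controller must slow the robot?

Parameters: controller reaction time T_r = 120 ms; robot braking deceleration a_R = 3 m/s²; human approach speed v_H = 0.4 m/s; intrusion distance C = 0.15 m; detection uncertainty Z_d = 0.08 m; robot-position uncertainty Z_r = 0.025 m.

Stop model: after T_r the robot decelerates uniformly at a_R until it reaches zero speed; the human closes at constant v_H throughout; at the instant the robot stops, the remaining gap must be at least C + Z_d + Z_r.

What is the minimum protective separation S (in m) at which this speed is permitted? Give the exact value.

S_min = 2651/1500 m = 1.7673 m

braking lasts T_s = (23/10)/3 = 0.7667 s
reaction-phase robot travel = 2.3000·0.1200 = 0.2760 m
braking distance = 2.3000²/(2·3.0000) = 0.8817 m
person approaches 0.4000·(0.1200+0.7667) = 0.3547 m
C+Z_d+Z_r = 0.1500+0.0800+0.0250 = 0.2550 m
S_min ≈ 0.2760+0.8817+0.3547+0.2550  ⇒  S_min = 2651/1500 m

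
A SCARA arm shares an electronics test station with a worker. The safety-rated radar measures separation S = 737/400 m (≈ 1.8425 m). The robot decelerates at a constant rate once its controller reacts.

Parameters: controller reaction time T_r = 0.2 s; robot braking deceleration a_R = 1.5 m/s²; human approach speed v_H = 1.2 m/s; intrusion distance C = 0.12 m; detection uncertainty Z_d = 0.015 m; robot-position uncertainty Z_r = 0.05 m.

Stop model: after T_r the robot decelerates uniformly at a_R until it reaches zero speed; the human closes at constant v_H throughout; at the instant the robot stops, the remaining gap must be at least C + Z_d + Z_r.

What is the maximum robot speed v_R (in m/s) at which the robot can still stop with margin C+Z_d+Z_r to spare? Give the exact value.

at the boundary: (1/3)·v² + (1)·v + (-567/400) = 0
  disc = (1)² − 4·(1/3)·(-567/400) = 289/100 ; √disc = 17/10
  v_R = (−(1) + 17/10) / (2·(1/3)) = 21/20 m/s
check:
T_s = v_R/a_R = (21/20)/(3/2) = 0.7000 s
reaction-phase robot travel = 1.0500·0.2000 = 0.2100 m
robot covers 1.0500·0.7000 − ½·1.5000·0.7000² = 0.3675 m while stopping
human over T_r+T_s: 1.2000·(0.2000+0.7000) = 1.0800 m
residual clearance needed = 0.1200+0.0150+0.0500 = 0.1850 m
sum ≈ 0.2100+0.3675+1.0800+0.1850 ≈ 1.8425 m = S ✓

v_R_max = 21/20 m/s = 1.0500 m/s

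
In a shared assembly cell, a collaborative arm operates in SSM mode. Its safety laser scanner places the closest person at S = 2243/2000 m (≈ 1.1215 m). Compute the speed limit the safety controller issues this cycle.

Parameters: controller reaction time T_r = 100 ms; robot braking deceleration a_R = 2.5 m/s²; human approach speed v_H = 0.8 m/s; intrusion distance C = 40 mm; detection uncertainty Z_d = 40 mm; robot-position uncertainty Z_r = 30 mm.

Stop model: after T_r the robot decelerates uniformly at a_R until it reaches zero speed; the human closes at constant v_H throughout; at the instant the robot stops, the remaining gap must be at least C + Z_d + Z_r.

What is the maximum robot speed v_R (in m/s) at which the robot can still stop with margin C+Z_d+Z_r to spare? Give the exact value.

at the boundary: (1/5)·v² + (21/50)·v + (-1863/2000) = 0
  disc = (21/50)² − 4·(1/5)·(-1863/2000) = 576/625 ; √disc = 24/25
  v_R = (−(21/50) + 24/25) / (2·(1/5)) = 27/20 m/s
check:
braking lasts T_s = (27/20)/(5/2) = 0.5400 s
reaction-phase robot travel = 1.3500·0.1000 = 0.1350 m
robot under decel: 1.3500²/(2·2.5000) = 0.3645 m
human over T_r+T_s: 0.8000·(0.1000+0.5400) = 0.5120 m
residual clearance needed = 0.0400+0.0400+0.0300 = 0.1100 m
sum ≈ 0.1350+0.3645+0.5120+0.1100 ≈ 1.1215 m = S ✓

v_R_max = 27/20 m/s = 1.3500 m/s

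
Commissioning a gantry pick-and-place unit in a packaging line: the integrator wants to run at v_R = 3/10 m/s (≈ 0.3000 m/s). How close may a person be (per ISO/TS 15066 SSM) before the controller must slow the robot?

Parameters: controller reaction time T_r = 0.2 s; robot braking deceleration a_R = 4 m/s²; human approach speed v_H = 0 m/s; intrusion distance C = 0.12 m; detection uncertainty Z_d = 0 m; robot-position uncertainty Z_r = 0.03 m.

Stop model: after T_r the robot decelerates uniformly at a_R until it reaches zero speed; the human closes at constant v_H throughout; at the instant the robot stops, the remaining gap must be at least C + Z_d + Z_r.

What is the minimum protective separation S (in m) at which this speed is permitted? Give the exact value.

T_s = v_R/a_R = (3/10)/4 = 0.0750 s
reaction-phase robot travel = 0.3000·0.2000 = 0.0600 m
braking distance = 0.3000²/(2·4.0000) = 0.0112 m
human over T_r+T_s: 0.0000·(0.2000+0.0750) = 0.0000 m
margins: 0.1200+0.0000+0.0300 = 0.1500 m
S_min ≈ 0.0600+0.0112+0.0000+0.1500  ⇒  S_min = 177/800 m

S_min = 177/800 m = 0.2213 m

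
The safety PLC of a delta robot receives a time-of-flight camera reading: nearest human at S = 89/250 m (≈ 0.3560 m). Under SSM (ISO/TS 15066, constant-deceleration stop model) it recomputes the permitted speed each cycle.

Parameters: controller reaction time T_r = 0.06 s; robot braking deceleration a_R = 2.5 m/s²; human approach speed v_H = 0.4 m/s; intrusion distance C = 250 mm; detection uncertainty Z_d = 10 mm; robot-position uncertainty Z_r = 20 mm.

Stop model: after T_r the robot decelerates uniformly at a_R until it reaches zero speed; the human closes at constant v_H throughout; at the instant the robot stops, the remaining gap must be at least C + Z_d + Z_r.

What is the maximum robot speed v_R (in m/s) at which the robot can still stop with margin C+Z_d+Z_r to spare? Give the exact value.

at the boundary: (1/5)·v² + (11/50)·v + (-13/250) = 0
  disc = (11/50)² − 4·(1/5)·(-13/250) = 9/100 ; √disc = 3/10
  v_R = (−(11/50) + 3/10) / (2·(1/5)) = 1/5 m/s
check:
stop time T_s = (1/5)/(5/2) = 0.0800 s
robot covers v_R·T_r = 0.2000·0.0600 = 0.0120 m before braking
robot under decel: 0.2000²/(2·2.5000) = 0.0080 m
human over T_r+T_s: 0.4000·(0.0600+0.0800) = 0.0560 m
residual clearance needed = 0.2500+0.0100+0.0200 = 0.2800 m
sum ≈ 0.0120+0.0080+0.0560+0.2800 ≈ 0.3560 m = S ✓

v_R_max = 1/5 m/s = 0.2000 m/s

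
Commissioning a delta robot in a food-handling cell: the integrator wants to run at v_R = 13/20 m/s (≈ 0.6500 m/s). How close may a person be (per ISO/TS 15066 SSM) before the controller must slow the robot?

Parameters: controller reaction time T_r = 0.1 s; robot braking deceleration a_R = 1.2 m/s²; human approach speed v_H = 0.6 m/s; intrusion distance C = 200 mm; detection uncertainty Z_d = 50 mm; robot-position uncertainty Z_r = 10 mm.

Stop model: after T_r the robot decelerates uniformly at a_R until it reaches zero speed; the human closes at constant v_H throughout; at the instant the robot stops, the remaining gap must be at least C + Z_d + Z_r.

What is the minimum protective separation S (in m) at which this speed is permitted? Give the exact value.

S_min = 4253/4800 m = 0.8860 m

stop time T_s = (13/20)/(6/5) = 0.5417 s
robot in T_r: 0.6500·0.1000 = 0.0650 m
braking distance = 0.6500²/(2·1.2000) = 0.1760 m
human over T_r+T_s: 0.6000·(0.1000+0.5417) = 0.3850 m
C+Z_d+Z_r = 0.2000+0.0500+0.0100 = 0.2600 m
S_min ≈ 0.0650+0.1760+0.3850+0.2600  ⇒  S_min = 4253/4800 m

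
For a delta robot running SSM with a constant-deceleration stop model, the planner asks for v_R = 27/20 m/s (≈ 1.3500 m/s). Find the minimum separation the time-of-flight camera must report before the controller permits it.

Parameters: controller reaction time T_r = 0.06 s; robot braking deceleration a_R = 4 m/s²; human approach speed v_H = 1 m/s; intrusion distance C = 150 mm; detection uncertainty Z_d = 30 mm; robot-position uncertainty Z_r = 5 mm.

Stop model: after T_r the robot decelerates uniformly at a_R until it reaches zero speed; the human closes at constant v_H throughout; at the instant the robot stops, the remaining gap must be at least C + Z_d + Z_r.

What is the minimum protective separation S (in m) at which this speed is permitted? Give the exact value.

stop time T_s = (27/20)/4 = 0.3375 s
robot in T_r: 1.3500·0.0600 = 0.0810 m
robot covers 1.3500·0.3375 − ½·4.0000·0.3375² = 0.2278 m while stopping
human closes 1.0000·0.3975 = 0.3975 m
residual clearance needed = 0.1500+0.0300+0.0050 = 0.1850 m
S_min ≈ 0.0810+0.2278+0.3975+0.1850  ⇒  S_min = 14261/16000 m

S_min = 14261/16000 m = 0.8913 m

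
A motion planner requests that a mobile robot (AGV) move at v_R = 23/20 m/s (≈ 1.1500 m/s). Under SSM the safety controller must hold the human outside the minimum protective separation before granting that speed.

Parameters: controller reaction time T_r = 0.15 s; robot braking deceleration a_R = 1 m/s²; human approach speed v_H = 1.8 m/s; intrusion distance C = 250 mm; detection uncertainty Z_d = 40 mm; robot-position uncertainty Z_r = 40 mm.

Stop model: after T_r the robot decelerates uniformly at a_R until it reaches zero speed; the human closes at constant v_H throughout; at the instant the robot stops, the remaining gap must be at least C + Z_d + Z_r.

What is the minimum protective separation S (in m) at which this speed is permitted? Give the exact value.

braking lasts T_s = (23/20)/1 = 1.1500 s
reaction-phase robot travel = 1.1500·0.1500 = 0.1725 m
robot covers 1.1500·1.1500 − ½·1.0000·1.1500² = 0.6613 m while stopping
human closes 1.8000·1.3000 = 2.3400 m
C+Z_d+Z_r = 0.2500+0.0400+0.0400 = 0.3300 m
S_min ≈ 0.1725+0.6613+2.3400+0.3300  ⇒  S_min = 2803/800 m

S_min = 2803/800 m = 3.5038 m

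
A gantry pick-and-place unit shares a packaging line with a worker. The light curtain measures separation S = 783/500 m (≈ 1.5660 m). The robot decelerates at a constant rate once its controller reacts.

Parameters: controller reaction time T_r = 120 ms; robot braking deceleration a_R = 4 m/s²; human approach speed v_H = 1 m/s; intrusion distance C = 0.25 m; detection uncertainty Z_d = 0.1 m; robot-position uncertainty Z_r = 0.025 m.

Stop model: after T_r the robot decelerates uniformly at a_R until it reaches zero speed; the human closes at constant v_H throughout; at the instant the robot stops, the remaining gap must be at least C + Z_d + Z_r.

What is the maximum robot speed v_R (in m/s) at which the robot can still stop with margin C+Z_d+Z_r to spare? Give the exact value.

v_R_max = 9/5 m/s = 1.8000 m/s

quadratic (1/8)·v² + (37/100)·v + (-1071/1000) = 0
  disc = (37/100)² − 4·(1/8)·(-1071/1000) = 1681/2500 ; √disc = 41/50
  v_R = (−(37/100) + 41/50) / (2·(1/8)) = 9/5 m/s
check:
braking lasts T_s = (9/5)/4 = 0.4500 s
robot covers v_R·T_r = 1.8000·0.1200 = 0.2160 m before braking
braking distance = 1.8000²/(2·4.0000) = 0.4050 m
person approaches 1.0000·(0.1200+0.4500) = 0.5700 m
margins: 0.2500+0.1000+0.0250 = 0.3750 m
sum ≈ 0.2160+0.4050+0.5700+0.3750 ≈ 1.5660 m = S ✓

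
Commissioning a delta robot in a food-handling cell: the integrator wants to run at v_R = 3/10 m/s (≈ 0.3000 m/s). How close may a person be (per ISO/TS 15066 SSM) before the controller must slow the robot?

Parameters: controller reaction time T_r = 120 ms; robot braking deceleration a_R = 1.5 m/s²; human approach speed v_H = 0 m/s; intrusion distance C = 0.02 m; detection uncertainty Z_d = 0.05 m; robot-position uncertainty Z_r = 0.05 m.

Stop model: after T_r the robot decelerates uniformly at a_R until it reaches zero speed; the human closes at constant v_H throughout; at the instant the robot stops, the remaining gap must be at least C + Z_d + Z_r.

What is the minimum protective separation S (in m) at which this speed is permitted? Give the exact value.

T_s = v_R/a_R = (3/10)/(3/2) = 0.2000 s
reaction-phase robot travel = 0.3000·0.1200 = 0.0360 m
braking distance = 0.3000²/(2·1.5000) = 0.0300 m
human over T_r+T_s: 0.0000·(0.1200+0.2000) = 0.0000 m
margins: 0.0200+0.0500+0.0500 = 0.1200 m
S_min ≈ 0.0360+0.0300+0.0000+0.1200  ⇒  S_min = 93/500 m

S_min = 93/500 m = 0.1860 m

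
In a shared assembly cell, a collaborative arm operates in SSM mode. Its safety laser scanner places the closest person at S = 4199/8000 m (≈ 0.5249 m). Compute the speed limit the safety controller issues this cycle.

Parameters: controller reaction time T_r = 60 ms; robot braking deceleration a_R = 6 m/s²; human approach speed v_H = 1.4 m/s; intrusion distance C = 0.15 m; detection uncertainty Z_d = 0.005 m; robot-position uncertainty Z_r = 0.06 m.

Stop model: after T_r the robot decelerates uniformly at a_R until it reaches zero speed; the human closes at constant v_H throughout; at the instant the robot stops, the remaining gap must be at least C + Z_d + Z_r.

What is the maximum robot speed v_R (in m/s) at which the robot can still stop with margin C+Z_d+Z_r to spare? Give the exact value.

v_R_max = 13/20 m/s = 0.6500 m/s

at the boundary: (1/12)·v² + (22/75)·v + (-1807/8000) = 0
  disc = (22/75)² − 4·(1/12)·(-1807/8000) = 58081/360000 ; √disc = 241/600
  v_R = (−(22/75) + 241/600) / (2·(1/12)) = 13/20 m/s
check:
T_s = v_R/a_R = (13/20)/6 = 0.1083 s
reaction-phase robot travel = 0.6500·0.0600 = 0.0390 m
robot covers 0.6500·0.1083 − ½·6.0000·0.1083² = 0.0352 m while stopping
human closes 1.4000·0.1683 = 0.2357 m
residual clearance needed = 0.1500+0.0050+0.0600 = 0.2150 m
sum ≈ 0.0390+0.0352+0.2357+0.2150 ≈ 0.5249 m = S ✓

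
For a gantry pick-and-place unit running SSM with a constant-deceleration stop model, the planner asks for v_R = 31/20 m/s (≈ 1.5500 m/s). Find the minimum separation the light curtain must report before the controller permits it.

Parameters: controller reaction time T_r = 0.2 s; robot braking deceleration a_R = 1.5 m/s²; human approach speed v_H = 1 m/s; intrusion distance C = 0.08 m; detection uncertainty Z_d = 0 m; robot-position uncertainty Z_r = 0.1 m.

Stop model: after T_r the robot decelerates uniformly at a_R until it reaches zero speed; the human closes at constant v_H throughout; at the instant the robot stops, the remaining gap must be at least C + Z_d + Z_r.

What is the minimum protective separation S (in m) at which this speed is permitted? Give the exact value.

S_min = 3029/1200 m = 2.5242 m

T_s = v_R/a_R = (31/20)/(3/2) = 1.0333 s
robot in T_r: 1.5500·0.2000 = 0.3100 m
robot covers 1.5500·1.0333 − ½·1.5000·1.0333² = 0.8008 m while stopping
human over T_r+T_s: 1.0000·(0.2000+1.0333) = 1.2333 m
C+Z_d+Z_r = 0.0800+0.0000+0.1000 = 0.1800 m
S_min ≈ 0.3100+0.8008+1.2333+0.1800  ⇒  S_min = 3029/1200 m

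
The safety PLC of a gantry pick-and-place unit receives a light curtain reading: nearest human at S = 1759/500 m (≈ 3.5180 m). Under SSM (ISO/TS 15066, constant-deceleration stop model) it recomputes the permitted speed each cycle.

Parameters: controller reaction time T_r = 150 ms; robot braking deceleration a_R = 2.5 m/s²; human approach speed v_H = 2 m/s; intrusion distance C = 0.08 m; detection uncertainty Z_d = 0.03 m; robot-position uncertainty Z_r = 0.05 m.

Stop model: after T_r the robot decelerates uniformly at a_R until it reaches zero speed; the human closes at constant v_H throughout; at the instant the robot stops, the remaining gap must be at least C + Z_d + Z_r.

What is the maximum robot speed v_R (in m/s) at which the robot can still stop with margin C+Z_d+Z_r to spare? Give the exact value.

quadratic (1/5)·v² + (19/20)·v + (-1529/500) = 0
  disc = (19/20)² − 4·(1/5)·(-1529/500) = 33489/10000 ; √disc = 183/100
  v_R = (−(19/20) + 183/100) / (2·(1/5)) = 11/5 m/s
check:
stop time T_s = (11/5)/(5/2) = 0.8800 s
robot in T_r: 2.2000·0.1500 = 0.3300 m
robot under decel: 2.2000²/(2·2.5000) = 0.9680 m
person approaches 2.0000·(0.1500+0.8800) = 2.0600 m
margins: 0.0800+0.0300+0.0500 = 0.1600 m
sum ≈ 0.3300+0.9680+2.0600+0.1600 ≈ 3.5180 m = S ✓

v_R_max = 11/5 m/s = 2.2000 m/s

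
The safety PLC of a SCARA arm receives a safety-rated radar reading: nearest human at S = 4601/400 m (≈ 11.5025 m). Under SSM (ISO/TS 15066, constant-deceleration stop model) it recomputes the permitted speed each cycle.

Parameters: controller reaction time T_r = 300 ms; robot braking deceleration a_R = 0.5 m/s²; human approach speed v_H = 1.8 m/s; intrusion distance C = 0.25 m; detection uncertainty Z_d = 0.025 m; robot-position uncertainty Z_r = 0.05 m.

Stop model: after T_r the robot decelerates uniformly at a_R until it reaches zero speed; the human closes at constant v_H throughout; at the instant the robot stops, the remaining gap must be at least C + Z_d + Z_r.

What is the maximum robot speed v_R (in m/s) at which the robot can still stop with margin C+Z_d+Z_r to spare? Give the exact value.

v_R_max = 37/20 m/s = 1.8500 m/s

at the boundary: (1)·v² + (39/10)·v + (-851/80) = 0
  disc = (39/10)² − 4·(1)·(-851/80) = 1444/25 ; √disc = 38/5
  v_R = (−(39/10) + 38/5) / (2·(1)) = 37/20 m/s
check:
braking lasts T_s = (37/20)/(1/2) = 3.7000 s
robot covers v_R·T_r = 1.8500·0.3000 = 0.5550 m before braking
robot covers 1.8500·3.7000 − ½·0.5000·3.7000² = 3.4225 m while stopping
person approaches 1.8000·(0.3000+3.7000) = 7.2000 m
C+Z_d+Z_r = 0.2500+0.0250+0.0500 = 0.3250 m
sum ≈ 0.5550+3.4225+7.2000+0.3250 ≈ 11.5025 m = S ✓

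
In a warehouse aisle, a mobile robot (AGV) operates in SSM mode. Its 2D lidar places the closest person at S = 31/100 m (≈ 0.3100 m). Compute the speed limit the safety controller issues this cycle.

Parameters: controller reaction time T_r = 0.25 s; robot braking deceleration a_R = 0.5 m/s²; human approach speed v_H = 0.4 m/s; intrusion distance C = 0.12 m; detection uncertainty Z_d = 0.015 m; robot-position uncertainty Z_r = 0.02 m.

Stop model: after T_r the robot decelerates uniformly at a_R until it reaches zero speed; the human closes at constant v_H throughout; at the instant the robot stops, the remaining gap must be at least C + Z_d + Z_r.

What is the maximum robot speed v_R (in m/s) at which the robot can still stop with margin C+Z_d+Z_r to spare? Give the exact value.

quadratic (1)·v² + (21/20)·v + (-11/200) = 0
  disc = (21/20)² − 4·(1)·(-11/200) = 529/400 ; √disc = 23/20
  v_R = (−(21/20) + 23/20) / (2·(1)) = 1/20 m/s
check:
braking lasts T_s = (1/20)/(1/2) = 0.1000 s
robot in T_r: 0.0500·0.2500 = 0.0125 m
robot covers 0.0500·0.1000 − ½·0.5000·0.1000² = 0.0025 m while stopping
human over T_r+T_s: 0.4000·(0.2500+0.1000) = 0.1400 m
margins: 0.1200+0.0150+0.0200 = 0.1550 m
sum ≈ 0.0125+0.0025+0.1400+0.1550 ≈ 0.3100 m = S ✓

v_R_max = 1/20 m/s = 0.0500 m/s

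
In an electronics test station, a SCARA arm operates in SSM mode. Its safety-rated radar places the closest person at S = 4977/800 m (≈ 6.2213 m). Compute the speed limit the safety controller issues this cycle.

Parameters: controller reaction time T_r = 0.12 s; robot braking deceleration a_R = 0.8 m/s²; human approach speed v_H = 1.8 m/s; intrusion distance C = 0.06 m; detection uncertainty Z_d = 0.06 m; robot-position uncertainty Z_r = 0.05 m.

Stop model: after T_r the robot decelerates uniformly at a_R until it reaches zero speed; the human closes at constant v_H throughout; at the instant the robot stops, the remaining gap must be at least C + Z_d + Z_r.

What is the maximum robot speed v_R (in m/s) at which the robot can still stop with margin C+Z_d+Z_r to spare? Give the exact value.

v_R_max = 17/10 m/s = 1.7000 m/s

collect terms ⇒ (5/8)·v_R² + (237/100)·v_R + (-23341/4000) = 0
  disc = (237/100)² − 4·(5/8)·(-23341/4000) = 808201/40000 ; √disc = 899/200
  v_R = (−(237/100) + 899/200) / (2·(5/8)) = 17/10 m/s
check:
braking lasts T_s = (17/10)/(4/5) = 2.1250 s
robot covers v_R·T_r = 1.7000·0.1200 = 0.2040 m before braking
robot covers 1.7000·2.1250 − ½·0.8000·2.1250² = 1.8062 m while stopping
human over T_r+T_s: 1.8000·(0.1200+2.1250) = 4.0410 m
C+Z_d+Z_r = 0.0600+0.0600+0.0500 = 0.1700 m
sum ≈ 0.2040+1.8062+4.0410+0.1700 ≈ 6.2213 m = S ✓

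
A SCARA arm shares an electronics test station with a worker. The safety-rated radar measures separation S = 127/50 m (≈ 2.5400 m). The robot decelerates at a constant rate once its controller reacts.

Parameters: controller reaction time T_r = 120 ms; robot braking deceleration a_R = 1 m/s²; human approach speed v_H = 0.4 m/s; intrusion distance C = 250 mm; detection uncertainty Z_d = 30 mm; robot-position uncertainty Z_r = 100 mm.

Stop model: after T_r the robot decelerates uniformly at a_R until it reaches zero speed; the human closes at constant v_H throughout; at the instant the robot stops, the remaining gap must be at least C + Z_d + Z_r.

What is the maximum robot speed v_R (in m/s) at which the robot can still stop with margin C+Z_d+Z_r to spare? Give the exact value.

v_R_max = 8/5 m/s = 1.6000 m/s

collect terms ⇒ (1/2)·v_R² + (13/25)·v_R + (-264/125) = 0
  disc = (13/25)² − 4·(1/2)·(-264/125) = 2809/625 ; √disc = 53/25
  v_R = (−(13/25) + 53/25) / (2·(1/2)) = 8/5 m/s
check:
stop time T_s = (8/5)/1 = 1.6000 s
robot covers v_R·T_r = 1.6000·0.1200 = 0.1920 m before braking
braking distance = 1.6000²/(2·1.0000) = 1.2800 m
human over T_r+T_s: 0.4000·(0.1200+1.6000) = 0.6880 m
C+Z_d+Z_r = 0.2500+0.0300+0.1000 = 0.3800 m
sum ≈ 0.1920+1.2800+0.6880+0.3800 ≈ 2.5400 m = S ✓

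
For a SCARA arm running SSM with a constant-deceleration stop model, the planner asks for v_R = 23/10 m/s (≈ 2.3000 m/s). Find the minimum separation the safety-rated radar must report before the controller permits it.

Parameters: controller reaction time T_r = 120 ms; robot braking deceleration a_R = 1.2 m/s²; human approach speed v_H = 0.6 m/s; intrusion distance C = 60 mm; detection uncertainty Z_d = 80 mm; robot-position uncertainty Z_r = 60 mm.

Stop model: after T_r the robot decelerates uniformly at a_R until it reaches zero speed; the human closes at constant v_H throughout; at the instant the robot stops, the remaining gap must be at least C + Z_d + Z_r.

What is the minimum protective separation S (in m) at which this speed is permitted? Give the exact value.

S_min = 23413/6000 m = 3.9022 m

T_s = v_R/a_R = (23/10)/(6/5) = 1.9167 s
robot covers v_R·T_r = 2.3000·0.1200 = 0.2760 m before braking
robot covers 2.3000·1.9167 − ½·1.2000·1.9167² = 2.2042 m while stopping
human over T_r+T_s: 0.6000·(0.1200+1.9167) = 1.2220 m
residual clearance needed = 0.0600+0.0800+0.0600 = 0.2000 m
S_min ≈ 0.2760+2.2042+1.2220+0.2000  ⇒  S_min = 23413/6000 m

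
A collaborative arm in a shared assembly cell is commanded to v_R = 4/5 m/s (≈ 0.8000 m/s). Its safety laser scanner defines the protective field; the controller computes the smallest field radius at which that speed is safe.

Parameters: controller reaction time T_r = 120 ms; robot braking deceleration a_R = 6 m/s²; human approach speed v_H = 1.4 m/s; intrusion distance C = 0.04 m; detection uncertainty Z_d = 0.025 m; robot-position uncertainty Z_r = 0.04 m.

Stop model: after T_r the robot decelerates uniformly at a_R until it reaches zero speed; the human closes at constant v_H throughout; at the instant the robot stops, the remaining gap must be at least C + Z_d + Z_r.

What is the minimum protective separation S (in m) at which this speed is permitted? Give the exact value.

S_min = 609/1000 m = 0.6090 m

braking lasts T_s = (4/5)/6 = 0.1333 s
reaction-phase robot travel = 0.8000·0.1200 = 0.0960 m
robot under decel: 0.8000²/(2·6.0000) = 0.0533 m
human closes 1.4000·0.2533 = 0.3547 m
residual clearance needed = 0.0400+0.0250+0.0400 = 0.1050 m
S_min ≈ 0.0960+0.0533+0.3547+0.1050  ⇒  S_min = 609/1000 m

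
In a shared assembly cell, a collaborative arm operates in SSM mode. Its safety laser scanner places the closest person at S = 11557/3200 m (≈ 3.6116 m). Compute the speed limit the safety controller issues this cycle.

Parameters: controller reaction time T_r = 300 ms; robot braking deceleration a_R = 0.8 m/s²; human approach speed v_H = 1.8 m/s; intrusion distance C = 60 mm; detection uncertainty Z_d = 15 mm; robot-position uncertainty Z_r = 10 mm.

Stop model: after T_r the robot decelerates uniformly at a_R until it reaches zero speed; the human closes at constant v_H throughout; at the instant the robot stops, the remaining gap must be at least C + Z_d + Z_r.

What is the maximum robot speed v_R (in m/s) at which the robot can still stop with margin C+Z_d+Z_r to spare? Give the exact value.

at the boundary: (5/8)·v² + (51/20)·v + (-9557/3200) = 0
  disc = (51/20)² − 4·(5/8)·(-9557/3200) = 89401/6400 ; √disc = 299/80
  v_R = (−(51/20) + 299/80) / (2·(5/8)) = 19/20 m/s
check:
T_s = v_R/a_R = (19/20)/(4/5) = 1.1875 s
reaction-phase robot travel = 0.9500·0.3000 = 0.2850 m
braking distance = 0.9500²/(2·0.8000) = 0.5641 m
human closes 1.8000·1.4875 = 2.6775 m
C+Z_d+Z_r = 0.0600+0.0150+0.0100 = 0.0850 m
sum ≈ 0.2850+0.5641+2.6775+0.0850 ≈ 3.6116 m = S ✓

v_R_max = 19/20 m/s = 0.9500 m/s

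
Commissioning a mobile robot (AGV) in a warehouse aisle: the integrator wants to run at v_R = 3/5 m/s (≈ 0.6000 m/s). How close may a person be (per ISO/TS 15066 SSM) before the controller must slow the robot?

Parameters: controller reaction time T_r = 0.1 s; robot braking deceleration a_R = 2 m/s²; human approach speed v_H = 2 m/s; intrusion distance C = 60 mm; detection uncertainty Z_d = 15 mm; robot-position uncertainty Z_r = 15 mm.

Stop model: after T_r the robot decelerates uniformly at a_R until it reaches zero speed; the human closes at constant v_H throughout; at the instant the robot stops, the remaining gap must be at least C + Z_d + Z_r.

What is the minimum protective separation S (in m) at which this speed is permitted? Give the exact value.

braking lasts T_s = (3/5)/2 = 0.3000 s
robot covers v_R·T_r = 0.6000·0.1000 = 0.0600 m before braking
braking distance = 0.6000²/(2·2.0000) = 0.0900 m
person approaches 2.0000·(0.1000+0.3000) = 0.8000 m
C+Z_d+Z_r = 0.0600+0.0150+0.0150 = 0.0900 m
S_min ≈ 0.0600+0.0900+0.8000+0.0900  ⇒  S_min = 26/25 m

S_min = 26/25 m = 1.0400 m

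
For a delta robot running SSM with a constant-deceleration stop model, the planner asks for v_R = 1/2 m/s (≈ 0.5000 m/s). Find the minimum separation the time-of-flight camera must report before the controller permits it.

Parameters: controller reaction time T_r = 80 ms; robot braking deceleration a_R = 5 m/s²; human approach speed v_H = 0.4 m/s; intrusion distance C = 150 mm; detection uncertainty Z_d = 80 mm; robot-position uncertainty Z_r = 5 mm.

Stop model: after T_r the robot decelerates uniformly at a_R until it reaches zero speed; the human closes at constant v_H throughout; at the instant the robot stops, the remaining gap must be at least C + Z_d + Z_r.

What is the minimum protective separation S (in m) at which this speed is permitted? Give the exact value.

S_min = 93/250 m = 0.3720 m

stop time T_s = (1/2)/5 = 0.1000 s
reaction-phase robot travel = 0.5000·0.0800 = 0.0400 m
robot under decel: 0.5000²/(2·5.0000) = 0.0250 m
human closes 0.4000·0.1800 = 0.0720 m
margins: 0.1500+0.0800+0.0050 = 0.2350 m
S_min ≈ 0.0400+0.0250+0.0720+0.2350  ⇒  S_min = 93/250 m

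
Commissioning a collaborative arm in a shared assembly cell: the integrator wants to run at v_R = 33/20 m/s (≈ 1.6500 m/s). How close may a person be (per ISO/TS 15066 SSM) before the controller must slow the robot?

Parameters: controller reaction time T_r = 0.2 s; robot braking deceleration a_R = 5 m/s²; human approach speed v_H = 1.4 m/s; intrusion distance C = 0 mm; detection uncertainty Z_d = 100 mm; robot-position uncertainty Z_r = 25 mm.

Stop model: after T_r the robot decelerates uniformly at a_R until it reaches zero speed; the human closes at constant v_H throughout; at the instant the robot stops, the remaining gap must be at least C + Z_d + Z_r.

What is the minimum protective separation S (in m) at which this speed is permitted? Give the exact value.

stop time T_s = (33/20)/5 = 0.3300 s
robot in T_r: 1.6500·0.2000 = 0.3300 m
robot covers 1.6500·0.3300 − ½·5.0000·0.3300² = 0.2722 m while stopping
human over T_r+T_s: 1.4000·(0.2000+0.3300) = 0.7420 m
margins: 0.0000+0.1000+0.0250 = 0.1250 m
S_min ≈ 0.3300+0.2722+0.7420+0.1250  ⇒  S_min = 5877/4000 m

S_min = 5877/4000 m = 1.4692 m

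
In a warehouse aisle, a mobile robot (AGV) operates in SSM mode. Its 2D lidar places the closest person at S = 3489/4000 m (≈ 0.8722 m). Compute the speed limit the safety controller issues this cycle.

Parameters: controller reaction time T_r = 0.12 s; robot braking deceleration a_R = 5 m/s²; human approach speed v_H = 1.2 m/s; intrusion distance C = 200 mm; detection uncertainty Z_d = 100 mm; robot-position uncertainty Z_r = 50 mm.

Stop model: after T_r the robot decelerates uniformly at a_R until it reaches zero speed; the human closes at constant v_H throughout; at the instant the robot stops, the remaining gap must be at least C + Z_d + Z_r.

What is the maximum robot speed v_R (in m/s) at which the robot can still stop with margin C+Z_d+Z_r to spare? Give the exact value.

v_R_max = 17/20 m/s = 0.8500 m/s

collect terms ⇒ (1/10)·v_R² + (9/25)·v_R + (-1513/4000) = 0
  disc = (9/25)² − 4·(1/10)·(-1513/4000) = 2809/10000 ; √disc = 53/100
  v_R = (−(9/25) + 53/100) / (2·(1/10)) = 17/20 m/s
check:
braking lasts T_s = (17/20)/5 = 0.1700 s
reaction-phase robot travel = 0.8500·0.1200 = 0.1020 m
braking distance = 0.8500²/(2·5.0000) = 0.0722 m
human over T_r+T_s: 1.2000·(0.1200+0.1700) = 0.3480 m
C+Z_d+Z_r = 0.2000+0.1000+0.0500 = 0.3500 m
sum ≈ 0.1020+0.0722+0.3480+0.3500 ≈ 0.8722 m = S ✓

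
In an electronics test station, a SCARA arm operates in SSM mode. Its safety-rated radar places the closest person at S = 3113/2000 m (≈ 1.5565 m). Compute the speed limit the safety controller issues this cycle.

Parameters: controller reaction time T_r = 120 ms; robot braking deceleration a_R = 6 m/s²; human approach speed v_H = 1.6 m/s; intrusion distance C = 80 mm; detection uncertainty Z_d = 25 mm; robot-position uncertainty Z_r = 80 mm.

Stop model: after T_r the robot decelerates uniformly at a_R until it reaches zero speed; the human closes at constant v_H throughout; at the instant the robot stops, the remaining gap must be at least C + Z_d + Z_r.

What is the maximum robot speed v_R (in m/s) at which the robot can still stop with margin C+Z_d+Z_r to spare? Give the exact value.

v_R_max = 21/10 m/s = 2.1000 m/s

quadratic (1/12)·v² + (29/75)·v + (-2359/2000) = 0
  disc = (29/75)² − 4·(1/12)·(-2359/2000) = 48841/90000 ; √disc = 221/300
  v_R = (−(29/75) + 221/300) / (2·(1/12)) = 21/10 m/s
check:
stop time T_s = (21/10)/6 = 0.3500 s
reaction-phase robot travel = 2.1000·0.1200 = 0.2520 m
robot under decel: 2.1000²/(2·6.0000) = 0.3675 m
human over T_r+T_s: 1.6000·(0.1200+0.3500) = 0.7520 m
C+Z_d+Z_r = 0.0800+0.0250+0.0800 = 0.1850 m
sum ≈ 0.2520+0.3675+0.7520+0.1850 ≈ 1.5565 m = S ✓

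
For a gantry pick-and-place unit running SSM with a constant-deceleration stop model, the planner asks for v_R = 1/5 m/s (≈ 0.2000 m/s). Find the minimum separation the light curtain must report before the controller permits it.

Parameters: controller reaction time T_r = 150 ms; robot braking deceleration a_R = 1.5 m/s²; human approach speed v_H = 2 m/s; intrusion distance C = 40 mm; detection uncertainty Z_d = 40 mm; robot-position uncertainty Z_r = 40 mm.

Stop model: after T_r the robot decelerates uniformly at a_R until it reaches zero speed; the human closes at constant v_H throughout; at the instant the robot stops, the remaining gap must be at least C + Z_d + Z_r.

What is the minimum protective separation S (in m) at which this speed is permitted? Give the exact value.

stop time T_s = (1/5)/(3/2) = 0.1333 s
robot covers v_R·T_r = 0.2000·0.1500 = 0.0300 m before braking
robot under decel: 0.2000²/(2·1.5000) = 0.0133 m
human over T_r+T_s: 2.0000·(0.1500+0.1333) = 0.5667 m
residual clearance needed = 0.0400+0.0400+0.0400 = 0.1200 m
S_min ≈ 0.0300+0.0133+0.5667+0.1200  ⇒  S_min = 73/100 m

S_min = 73/100 m = 0.7300 m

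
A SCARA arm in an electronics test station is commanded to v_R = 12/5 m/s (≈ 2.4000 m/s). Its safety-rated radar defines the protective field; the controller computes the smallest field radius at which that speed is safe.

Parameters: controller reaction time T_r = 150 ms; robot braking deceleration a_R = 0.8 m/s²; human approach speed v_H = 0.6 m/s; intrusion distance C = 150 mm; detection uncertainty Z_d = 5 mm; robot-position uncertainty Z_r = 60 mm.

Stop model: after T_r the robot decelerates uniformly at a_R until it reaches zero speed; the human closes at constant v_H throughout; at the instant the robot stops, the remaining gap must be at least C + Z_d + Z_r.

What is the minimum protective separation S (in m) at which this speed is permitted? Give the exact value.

S_min = 1213/200 m = 6.0650 m

T_s = v_R/a_R = (12/5)/(4/5) = 3.0000 s
robot in T_r: 2.4000·0.1500 = 0.3600 m
braking distance = 2.4000²/(2·0.8000) = 3.6000 m
human over T_r+T_s: 0.6000·(0.1500+3.0000) = 1.8900 m
margins: 0.1500+0.0050+0.0600 = 0.2150 m
S_min ≈ 0.3600+3.6000+1.8900+0.2150  ⇒  S_min = 1213/200 m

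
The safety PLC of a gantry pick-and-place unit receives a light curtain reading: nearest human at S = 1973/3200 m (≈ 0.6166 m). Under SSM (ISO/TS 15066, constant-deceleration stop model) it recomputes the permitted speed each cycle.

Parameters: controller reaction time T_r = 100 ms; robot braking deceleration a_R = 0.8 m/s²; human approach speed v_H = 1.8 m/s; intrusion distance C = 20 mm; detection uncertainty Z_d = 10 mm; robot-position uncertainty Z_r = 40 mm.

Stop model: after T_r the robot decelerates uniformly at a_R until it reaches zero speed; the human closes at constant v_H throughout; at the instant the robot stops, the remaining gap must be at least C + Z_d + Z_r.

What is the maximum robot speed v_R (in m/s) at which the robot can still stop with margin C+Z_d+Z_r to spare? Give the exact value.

at the boundary: (5/8)·v² + (47/20)·v + (-1173/3200) = 0
  disc = (47/20)² − 4·(5/8)·(-1173/3200) = 41209/6400 ; √disc = 203/80
  v_R = (−(47/20) + 203/80) / (2·(5/8)) = 3/20 m/s
check:
T_s = v_R/a_R = (3/20)/(4/5) = 0.1875 s
robot in T_r: 0.1500·0.1000 = 0.0150 m
braking distance = 0.1500²/(2·0.8000) = 0.0141 m
human over T_r+T_s: 1.8000·(0.1000+0.1875) = 0.5175 m
margins: 0.0200+0.0100+0.0400 = 0.0700 m
sum ≈ 0.0150+0.0141+0.5175+0.0700 ≈ 0.6166 m = S ✓

v_R_max = 3/20 m/s = 0.1500 m/s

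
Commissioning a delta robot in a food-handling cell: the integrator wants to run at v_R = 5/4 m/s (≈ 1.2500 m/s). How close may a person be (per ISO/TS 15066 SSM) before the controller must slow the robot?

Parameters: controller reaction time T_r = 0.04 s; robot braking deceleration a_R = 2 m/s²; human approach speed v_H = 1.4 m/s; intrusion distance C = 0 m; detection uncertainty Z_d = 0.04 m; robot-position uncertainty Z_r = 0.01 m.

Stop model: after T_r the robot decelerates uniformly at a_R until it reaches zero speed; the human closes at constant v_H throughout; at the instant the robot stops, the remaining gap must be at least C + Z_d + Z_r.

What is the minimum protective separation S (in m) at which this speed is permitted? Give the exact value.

S_min = 11373/8000 m = 1.4216 m

stop time T_s = (5/4)/2 = 0.6250 s
robot covers v_R·T_r = 1.2500·0.0400 = 0.0500 m before braking
robot covers 1.2500·0.6250 − ½·2.0000·0.6250² = 0.3906 m while stopping
human over T_r+T_s: 1.4000·(0.0400+0.6250) = 0.9310 m
C+Z_d+Z_r = 0.0000+0.0400+0.0100 = 0.0500 m
S_min ≈ 0.0500+0.3906+0.9310+0.0500  ⇒  S_min = 11373/8000 m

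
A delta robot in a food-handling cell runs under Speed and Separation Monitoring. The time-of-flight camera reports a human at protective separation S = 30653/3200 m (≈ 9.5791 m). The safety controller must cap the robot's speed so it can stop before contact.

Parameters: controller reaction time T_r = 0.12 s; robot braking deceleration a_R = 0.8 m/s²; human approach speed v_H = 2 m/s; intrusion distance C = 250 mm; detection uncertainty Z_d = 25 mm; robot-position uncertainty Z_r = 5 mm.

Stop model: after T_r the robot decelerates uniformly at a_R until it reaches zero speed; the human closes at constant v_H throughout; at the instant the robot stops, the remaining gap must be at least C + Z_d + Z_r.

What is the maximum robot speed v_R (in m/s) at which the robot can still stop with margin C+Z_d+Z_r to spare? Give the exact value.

collect terms ⇒ (5/8)·v_R² + (131/50)·v_R + (-28989/3200) = 0
  disc = (131/50)² − 4·(5/8)·(-28989/3200) = 4721929/160000 ; √disc = 2173/400
  v_R = (−(131/50) + 2173/400) / (2·(5/8)) = 9/4 m/s
check:
braking lasts T_s = (9/4)/(4/5) = 2.8125 s
robot in T_r: 2.2500·0.1200 = 0.2700 m
robot under decel: 2.2500²/(2·0.8000) = 3.1641 m
human over T_r+T_s: 2.0000·(0.1200+2.8125) = 5.8650 m
margins: 0.2500+0.0250+0.0050 = 0.2800 m
sum ≈ 0.2700+3.1641+5.8650+0.2800 ≈ 9.5791 m = S ✓

v_R_max = 9/4 m/s = 2.2500 m/s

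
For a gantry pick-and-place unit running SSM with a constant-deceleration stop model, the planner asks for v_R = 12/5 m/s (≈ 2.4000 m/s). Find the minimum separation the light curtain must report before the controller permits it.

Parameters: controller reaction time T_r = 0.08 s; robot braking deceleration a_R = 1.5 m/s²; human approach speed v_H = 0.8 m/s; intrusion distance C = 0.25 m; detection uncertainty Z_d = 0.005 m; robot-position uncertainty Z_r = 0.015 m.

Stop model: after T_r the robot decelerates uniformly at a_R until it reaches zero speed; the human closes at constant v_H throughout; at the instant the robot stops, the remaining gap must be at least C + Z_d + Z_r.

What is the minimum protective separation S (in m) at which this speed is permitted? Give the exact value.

stop time T_s = (12/5)/(3/2) = 1.6000 s
reaction-phase robot travel = 2.4000·0.0800 = 0.1920 m
braking distance = 2.4000²/(2·1.5000) = 1.9200 m
human over T_r+T_s: 0.8000·(0.0800+1.6000) = 1.3440 m
residual clearance needed = 0.2500+0.0050+0.0150 = 0.2700 m
S_min ≈ 0.1920+1.9200+1.3440+0.2700  ⇒  S_min = 1863/500 m

S_min = 1863/500 m = 3.7260 m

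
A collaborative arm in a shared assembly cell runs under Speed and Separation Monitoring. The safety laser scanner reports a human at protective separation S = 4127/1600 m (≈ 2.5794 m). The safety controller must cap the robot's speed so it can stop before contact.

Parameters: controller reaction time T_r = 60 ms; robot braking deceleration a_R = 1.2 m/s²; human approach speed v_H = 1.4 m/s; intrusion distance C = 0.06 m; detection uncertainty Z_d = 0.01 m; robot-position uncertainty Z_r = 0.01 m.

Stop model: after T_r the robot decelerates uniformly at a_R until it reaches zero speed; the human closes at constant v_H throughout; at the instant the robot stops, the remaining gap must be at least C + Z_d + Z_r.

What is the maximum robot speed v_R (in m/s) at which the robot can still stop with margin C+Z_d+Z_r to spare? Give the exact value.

quadratic (5/12)·v² + (92/75)·v + (-19323/8000) = 0
  disc = (92/75)² − 4·(5/12)·(-19323/8000) = 1990921/360000 ; √disc = 1411/600
  v_R = (−(92/75) + 1411/600) / (2·(5/12)) = 27/20 m/s
check:
T_s = v_R/a_R = (27/20)/(6/5) = 1.1250 s
robot in T_r: 1.3500·0.0600 = 0.0810 m
braking distance = 1.3500²/(2·1.2000) = 0.7594 m
person approaches 1.4000·(0.0600+1.1250) = 1.6590 m
residual clearance needed = 0.0600+0.0100+0.0100 = 0.0800 m
sum ≈ 0.0810+0.7594+1.6590+0.0800 ≈ 2.5794 m = S ✓

v_R_max = 27/20 m/s = 1.3500 m/s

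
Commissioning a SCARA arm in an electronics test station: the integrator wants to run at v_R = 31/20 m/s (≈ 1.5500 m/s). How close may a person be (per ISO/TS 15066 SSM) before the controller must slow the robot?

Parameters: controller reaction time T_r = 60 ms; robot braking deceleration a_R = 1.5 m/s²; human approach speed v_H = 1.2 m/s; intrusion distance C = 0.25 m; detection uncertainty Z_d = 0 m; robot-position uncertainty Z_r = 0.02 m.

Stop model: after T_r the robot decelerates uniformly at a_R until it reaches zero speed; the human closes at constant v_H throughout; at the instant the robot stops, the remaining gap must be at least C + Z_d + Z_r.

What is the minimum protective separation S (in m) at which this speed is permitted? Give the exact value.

S_min = 2971/1200 m = 2.4758 m

stop time T_s = (31/20)/(3/2) = 1.0333 s
robot in T_r: 1.5500·0.0600 = 0.0930 m
braking distance = 1.5500²/(2·1.5000) = 0.8008 m
person approaches 1.2000·(0.0600+1.0333) = 1.3120 m
margins: 0.2500+0.0000+0.0200 = 0.2700 m
S_min ≈ 0.0930+0.8008+1.3120+0.2700  ⇒  S_min = 2971/1200 m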